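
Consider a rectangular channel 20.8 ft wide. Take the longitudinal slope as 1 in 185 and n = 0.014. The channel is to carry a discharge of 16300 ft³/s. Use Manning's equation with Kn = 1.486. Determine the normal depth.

y_n = 26.3 ft

Manning's equation rearranged: A R^(2/3) = nQ / (1.486·√S) = 0.014 × 16300 / (1.486 × √0.005405) = 2089.
Trying y = 18 ft: A R^(2/3) = 1316 — short.
Trying y = 32.2 ft: A R^(2/3) = 2648 — over.
Trying y = 26.3 ft: A R^(2/3) = 2087 — close enough.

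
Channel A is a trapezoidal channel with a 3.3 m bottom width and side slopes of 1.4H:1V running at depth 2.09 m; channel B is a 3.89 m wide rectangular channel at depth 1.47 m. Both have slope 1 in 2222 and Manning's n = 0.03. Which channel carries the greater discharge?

channel A

Channel A: With bottom width b = 3.3 m and side slope z = 1.4: A = (b + zy)y = (3.3 + 1.4×2.09)×2.09 = 13.01 m²; P = b + 2y√(1+z²) = 3.3 + 2×2.09×1.72 = 10.49 m. Hydraulic radius R = A/P = 13.01/10.49 = 1.24 m. Q_A = (1/0.03)·13.01·1.24^(2/3)·√0.00045 = 10.62 m³/s.
Channel B: Flow area A = b·y = 3.89 × 1.47 = 5.718 m². Wetted perimeter P = b + 2y = 3.89 + 2×1.47 = 6.83 m. Hydraulic radius R = A/P = 5.718/6.83 = 0.8372 m. Q_B = (1/0.03)·5.718·0.8372^(2/3)·√0.00045 = 3.592 m³/s.
Q_A = 10.62 m³/s vs Q_B = 3.592 m³/s, so channel A carries more.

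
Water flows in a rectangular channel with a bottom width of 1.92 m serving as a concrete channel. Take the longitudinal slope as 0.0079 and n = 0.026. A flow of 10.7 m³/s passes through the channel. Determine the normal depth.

y_n = 2.14 m

Manning's equation rearranged: A R^(2/3) = nQ / (1·√S) = 0.026 × 10.7 / (√0.0079) = 3.13.
Trying y = 1.72 m: A R^(2/3) = 2.391 — too small.
Trying y = 2.14 m: A R^(2/3) = 3.123 — ≈ 3.13.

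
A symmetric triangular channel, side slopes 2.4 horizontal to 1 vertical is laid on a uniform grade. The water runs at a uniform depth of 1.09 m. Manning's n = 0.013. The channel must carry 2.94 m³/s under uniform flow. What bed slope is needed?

For a triangular section with side slope z = 2.4: A = zy² = 2.4×1.09² = 2.851 m²; P = 2y√(1+z²) = 2×1.09×2.6 = 5.668 m.
Hydraulic radius R = A/P = 2.851/5.668 = 0.5031 m.
From Manning's equation, S = [nQ / (1 A R^(2/3))]² = [0.013 × 2.94 / (1 × 2.851 × 0.5031^(2/3))]² = 0.000449.

S = 0.000449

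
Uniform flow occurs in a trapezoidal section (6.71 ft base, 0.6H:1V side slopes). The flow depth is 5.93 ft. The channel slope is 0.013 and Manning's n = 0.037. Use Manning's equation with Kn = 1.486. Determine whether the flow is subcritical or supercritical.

subcritical

With bottom width b = 6.71 ft and side slope z = 0.6: A = (b + zy)y = (6.71 + 0.6×5.93)×5.93 = 60.89 ft²; P = b + 2y√(1+z²) = 6.71 + 2×5.93×1.166 = 20.54 ft.
Hydraulic radius R = A/P = 60.89/20.54 = 2.964 ft.
V = (1.486/n) R^(2/3) √S = (1.486/0.037) × 2.964^(2/3) × √0.013 = 9.449 ft/s. Hydraulic depth D_h = A/T = 60.89/13.83 = 4.404 ft.
Froude number Fr = V/√(g·D_h) = 9.449/√(32.2×4.404) = 0.794, which is less than 1, so the flow is subcritical.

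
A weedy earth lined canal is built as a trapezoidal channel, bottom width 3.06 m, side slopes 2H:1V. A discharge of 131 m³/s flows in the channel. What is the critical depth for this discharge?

y_c = 3.2 m

At critical depth, Q² T / (g A³) = 1, i.e. A³/T = Q²/g = 131²/9.81 = 1749.
Trying y = 2.51 m: A³/T = 636.8 — low.
Trying y = 3.5 m: A³/T = 2559 — high.
Trying y = 3.2 m: A³/T = 1749 — matches.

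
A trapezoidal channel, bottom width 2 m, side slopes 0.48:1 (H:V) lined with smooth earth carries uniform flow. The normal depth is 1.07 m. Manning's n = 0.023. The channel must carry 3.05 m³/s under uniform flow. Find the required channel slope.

With bottom width b = 2 m and side slope z = 0.48: A = (b + zy)y = (2 + 0.48×1.07)×1.07 = 2.69 m²; P = b + 2y√(1+z²) = 2 + 2×1.07×1.109 = 4.374 m.
Hydraulic radius R = A/P = 2.69/4.374 = 0.6149 m.
From Manning's equation, S = [nQ / (1 A R^(2/3))]² = [0.023 × 3.05 / (1 × 2.69 × 0.6149^(2/3))]² = 0.0013.

S = 0.0013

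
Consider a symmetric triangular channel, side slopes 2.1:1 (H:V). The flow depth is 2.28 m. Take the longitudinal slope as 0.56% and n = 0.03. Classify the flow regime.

For a triangular section with side slope z = 2.1: A = zy² = 2.1×2.28² = 10.92 m²; P = 2y√(1+z²) = 2×2.28×2.326 = 10.61 m.
Hydraulic radius R = A/P = 10.92/10.61 = 1.029 m.
V = (1/n) R^(2/3) √S = (1/0.03) × 1.029^(2/3) × √0.0056 = 2.543 m/s. Hydraulic depth D_h = A/T = 10.92/9.576 = 1.14 m.
Froude number Fr = V/√(g·D_h) = 2.543/√(9.81×1.14) = 0.76, which is less than 1, so the flow is subcritical.

subcritical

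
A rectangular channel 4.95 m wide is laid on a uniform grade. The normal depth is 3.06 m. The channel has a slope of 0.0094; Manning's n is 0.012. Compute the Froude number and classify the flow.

Flow area A = b·y = 4.95 × 3.06 = 15.15 m². Wetted perimeter P = b + 2y = 4.95 + 2×3.06 = 11.07 m.
Hydraulic radius R = A/P = 15.15/11.07 = 1.368 m.
V = (1/n) R^(2/3) √S = (1/0.012) × 1.368^(2/3) × √0.0094 = 9.958 m/s. Hydraulic depth D_h = A/T = 15.15/4.95 = 3.06 m.
Froude number Fr = V/√(g·D_h) = 9.958/√(9.81×3.06) = 1.82, which is greater than 1, so the flow is supercritical.

supercritical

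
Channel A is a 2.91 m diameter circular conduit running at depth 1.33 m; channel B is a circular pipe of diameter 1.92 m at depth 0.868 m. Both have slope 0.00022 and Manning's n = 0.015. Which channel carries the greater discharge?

channel A

Channel A: For a circular section of diameter D = 2.91 m at depth y = 1.33 m, the central angle is θ = 2 arccos(1 − 2y/D) = 2.97 rad. Then A = (D²/8)(θ − sin θ) = 2.962 m² and P = Dθ/2 = 4.321 m. Hydraulic radius R = A/P = 2.962/4.321 = 0.6856 m. Q_A = (1/0.015)·2.962·0.6856^(2/3)·√0.00022 = 2.277 m³/s.
Channel B: For a circular section of diameter D = 1.92 m at depth y = 0.868 m, the central angle is θ = 2 arccos(1 − 2y/D) = 2.95 rad. Then A = (D²/8)(θ − sin θ) = 1.271 m² and P = Dθ/2 = 2.832 m. Hydraulic radius R = A/P = 1.271/2.832 = 0.449 m. Q_B = (1/0.015)·1.271·0.449^(2/3)·√0.00022 = 0.737 m³/s.
Q_A = 2.277 m³/s vs Q_B = 0.737 m³/s, so channel A carries more.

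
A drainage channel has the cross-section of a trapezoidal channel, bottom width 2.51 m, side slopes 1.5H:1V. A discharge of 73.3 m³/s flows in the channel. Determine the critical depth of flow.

At critical depth, Q² T / (g A³) = 1, i.e. A³/T = Q²/g = 73.3²/9.81 = 547.7.
Trying y = 2.41 m: A³/T = 330.2 — low.
Trying y = 3.04 m: A³/T = 853.7 — high.
Trying y = 2.73 m: A³/T = 547.9 — ≈ 547.7.

y_c = 2.73 m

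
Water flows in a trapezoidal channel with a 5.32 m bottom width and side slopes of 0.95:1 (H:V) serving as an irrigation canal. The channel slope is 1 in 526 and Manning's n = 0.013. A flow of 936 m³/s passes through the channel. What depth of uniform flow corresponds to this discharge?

Manning's equation rearranged: A R^(2/3) = nQ / (1·√S) = 0.013 × 936 / (√0.001901) = 279.1.
Try y = 5.89 m: A R^(2/3) = 133.2 — short.
Try y = 10.5 m: A R^(2/3) = 449.6 — over.
Try y = 8.42 m: A R^(2/3) = 279.2 — ≈ 279.1.

y_n = 8.42 m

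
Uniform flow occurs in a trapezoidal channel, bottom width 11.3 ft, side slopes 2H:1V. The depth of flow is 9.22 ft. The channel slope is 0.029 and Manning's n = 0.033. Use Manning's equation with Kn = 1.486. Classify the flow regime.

supercritical

With bottom width b = 11.3 ft and side slope z = 2: A = (b + zy)y = (11.3 + 2×9.22)×9.22 = 274.2 ft²; P = b + 2y√(1+z²) = 11.3 + 2×9.22×2.236 = 52.53 ft.
Hydraulic radius R = A/P = 274.2/52.53 = 5.22 ft.
V = (1.486/n) R^(2/3) √S = (1.486/0.033) × 5.22^(2/3) × √0.029 = 23.07 ft/s. Hydraulic depth D_h = A/T = 274.2/48.18 = 5.691 ft.
Froude number Fr = V/√(g·D_h) = 23.07/√(32.2×5.691) = 1.7, which is greater than 1, so the flow is supercritical.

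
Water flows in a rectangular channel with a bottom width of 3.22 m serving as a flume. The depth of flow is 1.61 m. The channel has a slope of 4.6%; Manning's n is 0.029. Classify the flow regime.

supercritical

Flow area A = b·y = 3.22 × 1.61 = 5.184 m². Wetted perimeter P = b + 2y = 3.22 + 2×1.61 = 6.44 m.
Hydraulic radius R = A/P = 5.184/6.44 = 0.805 m.
V = (1/n) R^(2/3) √S = (1/0.029) × 0.805^(2/3) × √0.046 = 6.4 m/s. Hydraulic depth D_h = A/T = 5.184/3.22 = 1.61 m.
Froude number Fr = V/√(g·D_h) = 6.4/√(9.81×1.61) = 1.61, which is greater than 1, so the flow is supercritical.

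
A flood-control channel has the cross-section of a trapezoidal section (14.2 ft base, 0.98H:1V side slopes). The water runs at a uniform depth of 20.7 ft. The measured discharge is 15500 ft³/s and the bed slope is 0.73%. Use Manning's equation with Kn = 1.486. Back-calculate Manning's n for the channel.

With bottom width b = 14.2 ft and side slope z = 0.98: A = (b + zy)y = (14.2 + 0.98×20.7)×20.7 = 713.9 ft²; P = b + 2y√(1+z²) = 14.2 + 2×20.7×1.4 = 72.17 ft.
Hydraulic radius R = A/P = 713.9/72.17 = 9.892 ft.
Rearranging Manning's equation: n = (1.486/Q) A R^(2/3) S^(1/2) = (1.486/15500) × 713.9 × 9.892^(2/3) × √0.0073 = 0.0269.

n = 0.0269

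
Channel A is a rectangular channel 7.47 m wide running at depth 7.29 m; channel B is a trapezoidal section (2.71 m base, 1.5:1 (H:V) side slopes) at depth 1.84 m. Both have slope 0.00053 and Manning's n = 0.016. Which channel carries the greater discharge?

channel A

Channel A: Flow area A = b·y = 7.47 × 7.29 = 54.46 m². Wetted perimeter P = b + 2y = 7.47 + 2×7.29 = 22.05 m. Hydraulic radius R = A/P = 54.46/22.05 = 2.47 m. Q_A = (1/0.016)·54.46·2.47^(2/3)·√0.00053 = 143.2 m³/s.
Channel B: With bottom width b = 2.71 m and side slope z = 1.5: A = (b + zy)y = (2.71 + 1.5×1.84)×1.84 = 10.06 m²; P = b + 2y√(1+z²) = 2.71 + 2×1.84×1.803 = 9.344 m. Hydraulic radius R = A/P = 10.06/9.344 = 1.077 m. Q_B = (1/0.016)·10.06·1.077^(2/3)·√0.00053 = 15.22 m³/s.
Q_A = 143.2 m³/s vs Q_B = 15.22 m³/s, so channel A carries more.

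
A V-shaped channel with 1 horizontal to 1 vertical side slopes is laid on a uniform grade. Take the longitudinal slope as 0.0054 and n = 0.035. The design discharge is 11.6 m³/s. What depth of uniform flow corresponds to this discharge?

Manning's equation rearranged: A R^(2/3) = nQ / (1·√S) = 0.035 × 11.6 / (√0.0054) = 5.525.
Trying y = 1.81 m: A R^(2/3) = 2.433 — short.
Trying y = 2.75 m: A R^(2/3) = 7.422 — over.
Trying y = 2.46 m: A R^(2/3) = 5.514 — ≈ 5.525.

y_n = 2.46 m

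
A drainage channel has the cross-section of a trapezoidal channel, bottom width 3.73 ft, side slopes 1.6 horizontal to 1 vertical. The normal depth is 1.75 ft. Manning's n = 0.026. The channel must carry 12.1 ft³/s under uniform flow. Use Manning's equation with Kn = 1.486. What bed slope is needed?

S = 0.0003

With bottom width b = 3.73 ft and side slope z = 1.6: A = (b + zy)y = (3.73 + 1.6×1.75)×1.75 = 11.43 ft²; P = b + 2y√(1+z²) = 3.73 + 2×1.75×1.887 = 10.33 ft.
Hydraulic radius R = A/P = 11.43/10.33 = 1.106 ft.
From Manning's equation, S = [nQ / (1.486 A R^(2/3))]² = [0.026 × 12.1 / (1.486 × 11.43 × 1.106^(2/3))]² = 0.0003.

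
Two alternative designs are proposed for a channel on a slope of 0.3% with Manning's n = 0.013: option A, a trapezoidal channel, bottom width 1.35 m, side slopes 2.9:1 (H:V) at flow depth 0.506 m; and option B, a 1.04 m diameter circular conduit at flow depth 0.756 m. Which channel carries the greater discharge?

channel A

Channel A: With bottom width b = 1.35 m and side slope z = 2.9: A = (b + zy)y = (1.35 + 2.9×0.506)×0.506 = 1.426 m²; P = b + 2y√(1+z²) = 1.35 + 2×0.506×3.068 = 4.454 m. Hydraulic radius R = A/P = 1.426/4.454 = 0.32 m. Q_A = (1/0.013)·1.426·0.32^(2/3)·√0.003 = 2.81 m³/s.
Channel B: For a circular section of diameter D = 1.04 m at depth y = 0.756 m, the central angle is θ = 2 arccos(1 − 2y/D) = 4.084 rad. Then A = (D²/8)(θ − sin θ) = 0.6615 m² and P = Dθ/2 = 2.124 m. Hydraulic radius R = A/P = 0.6615/2.124 = 0.3115 m. Q_B = (1/0.013)·0.6615·0.3115^(2/3)·√0.003 = 1.281 m³/s.
Q_A = 2.81 m³/s vs Q_B = 1.281 m³/s, so channel A carries more.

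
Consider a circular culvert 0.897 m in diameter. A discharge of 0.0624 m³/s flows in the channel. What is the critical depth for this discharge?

y_c = 0.141 m

At critical depth, Q² T / (g A³) = 1, i.e. A³/T = Q²/g = 0.0624²/9.81 = 0.0003969.
At y = 0.162 m: A³/T = 0.0006803 — high.
At y = 0.109 m: A³/T = 0.0001429 — low.
At y = 0.141 m: A³/T = 0.0003942 — close enough.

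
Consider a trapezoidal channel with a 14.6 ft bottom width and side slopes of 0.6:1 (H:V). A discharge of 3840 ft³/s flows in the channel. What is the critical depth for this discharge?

At critical depth, Q² T / (g A³) = 1, i.e. A³/T = Q²/g = 3840²/32.2 = 457900.
Try y = 9.89 ft: A³/T = 316400 — too small.
Try y = 13.6 ft: A³/T = 959200 — too large.
Try y = 11 ft: A³/T = 456200 — matches.

y_c = 11 ft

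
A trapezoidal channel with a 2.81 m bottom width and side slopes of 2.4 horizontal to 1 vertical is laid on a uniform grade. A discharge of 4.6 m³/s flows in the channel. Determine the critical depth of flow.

At critical depth, Q² T / (g A³) = 1, i.e. A³/T = Q²/g = 4.6²/9.81 = 2.157.
Trying y = 0.444 m: A³/T = 1.031 — low.
Trying y = 0.7 m: A³/T = 5.032 — high.
Trying y = 0.55 m: A³/T = 2.151 — ≈ 2.157.

y_c = 0.55 m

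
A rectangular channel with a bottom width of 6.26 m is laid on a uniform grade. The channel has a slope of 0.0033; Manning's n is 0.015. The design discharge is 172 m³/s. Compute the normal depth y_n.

Manning's equation rearranged: A R^(2/3) = nQ / (1·√S) = 0.015 × 172 / (√0.0033) = 44.91.
Trying y = 5.7 m: A R^(2/3) = 57.03 — high.
Trying y = 3.77 m: A R^(2/3) = 33.75 — low.
Trying y = 4.71 m: A R^(2/3) = 44.92 — close enough.

y_n = 4.71 m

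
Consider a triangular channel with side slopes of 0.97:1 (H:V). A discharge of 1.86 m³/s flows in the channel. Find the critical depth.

At critical depth, Q² T / (g A³) = 1, i.e. A³/T = Q²/g = 1.86²/9.81 = 0.3527.
Try y = 0.817 m: A³/T = 0.1712 — low.
Try y = 1.04 m: A³/T = 0.5724 — high.
Try y = 0.944 m: A³/T = 0.3527 — close enough.

y_c = 0.944 m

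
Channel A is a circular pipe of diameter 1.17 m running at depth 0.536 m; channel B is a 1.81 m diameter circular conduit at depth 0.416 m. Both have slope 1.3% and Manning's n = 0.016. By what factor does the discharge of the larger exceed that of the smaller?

Channel A: For a circular section of diameter D = 1.17 m at depth y = 0.536 m, the central angle is θ = 2 arccos(1 − 2y/D) = 2.974 rad. Then A = (D²/8)(θ − sin θ) = 0.4803 m² and P = Dθ/2 = 1.74 m. Hydraulic radius R = A/P = 0.4803/1.74 = 0.2761 m. Q_A = (1/0.016)·0.4803·0.2761^(2/3)·√0.013 = 1.451 m³/s.
Channel B: For a circular section of diameter D = 1.81 m at depth y = 0.416 m, the central angle is θ = 2 arccos(1 − 2y/D) = 2 rad. Then A = (D²/8)(θ − sin θ) = 0.4466 m² and P = Dθ/2 = 1.81 m. Hydraulic radius R = A/P = 0.4466/1.81 = 0.2468 m. Q_B = (1/0.016)·0.4466·0.2468^(2/3)·√0.013 = 1.252 m³/s.
The larger discharge is 1.451 m³/s and the smaller is 1.252 m³/s; the ratio is 1.16.

1.16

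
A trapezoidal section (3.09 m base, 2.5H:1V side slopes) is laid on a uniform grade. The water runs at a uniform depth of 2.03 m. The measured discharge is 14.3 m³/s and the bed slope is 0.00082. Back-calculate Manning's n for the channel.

With bottom width b = 3.09 m and side slope z = 2.5: A = (b + zy)y = (3.09 + 2.5×2.03)×2.03 = 16.57 m²; P = b + 2y√(1+z²) = 3.09 + 2×2.03×2.693 = 14.02 m.
Hydraulic radius R = A/P = 16.57/14.02 = 1.182 m.
Rearranging Manning's equation: n = (1/Q) A R^(2/3) S^(1/2) = (1/14.3) × 16.57 × 1.182^(2/3) × √0.00082 = 0.0371.

n = 0.0371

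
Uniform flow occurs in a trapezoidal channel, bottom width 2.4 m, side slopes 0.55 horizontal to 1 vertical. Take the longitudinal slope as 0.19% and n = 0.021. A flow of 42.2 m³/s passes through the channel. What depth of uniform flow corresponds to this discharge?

y_n = 3.58 m

Manning's equation rearranged: A R^(2/3) = nQ / (1·√S) = 0.021 × 42.2 / (√0.0019) = 20.33.
Trying y = 2.85 m: A R^(2/3) = 13.26 — low.
Trying y = 4.36 m: A R^(2/3) = 29.72 — high.
Trying y = 3.58 m: A R^(2/3) = 20.31 — matches.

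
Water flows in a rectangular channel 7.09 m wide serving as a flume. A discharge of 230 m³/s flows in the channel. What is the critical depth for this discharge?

For a rectangular channel, critical depth y_c = (q²/g)^(1/3) where q = Q/b = 230/7.09 = 32.44 m²/s.
So y_c = (32.44²/9.81)^(1/3) = 4.75 m.

y_c = 4.75 m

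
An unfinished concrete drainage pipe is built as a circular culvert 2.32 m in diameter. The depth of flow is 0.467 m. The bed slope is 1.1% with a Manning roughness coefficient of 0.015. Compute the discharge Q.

Q = 1.82 m³/s

For a circular section of diameter D = 2.32 m at depth y = 0.467 m, the central angle is θ = 2 arccos(1 − 2y/D) = 1.861 rad. Then A = (D²/8)(θ − sin θ) = 0.6075 m² and P = Dθ/2 = 2.159 m.
Hydraulic radius R = A/P = 0.6075/2.159 = 0.2814 m.
Manning's equation: Q = (1/n) A R^(2/3) S^(1/2) = (1/0.015) × 0.6075 × 0.2814^(2/3) × 0.011^(1/2) = 1.82 m³/s.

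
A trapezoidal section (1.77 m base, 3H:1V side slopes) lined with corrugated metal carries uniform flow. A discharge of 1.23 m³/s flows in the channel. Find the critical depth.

At critical depth, Q² T / (g A³) = 1, i.e. A³/T = Q²/g = 1.23²/9.81 = 0.1542.
Trying y = 0.37 m: A³/T = 0.3033 — high.
Trying y = 0.265 m: A³/T = 0.09347 — low.
Trying y = 0.306 m: A³/T = 0.1543 — close enough.

y_c = 0.306 m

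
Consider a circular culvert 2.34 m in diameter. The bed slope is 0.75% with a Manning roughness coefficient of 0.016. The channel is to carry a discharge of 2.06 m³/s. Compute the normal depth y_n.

Manning's equation rearranged: A R^(2/3) = nQ / (1·√S) = 0.016 × 2.06 / (√0.0075) = 0.3806.
Try y = 0.673 m: A R^(2/3) = 0.5427 — over.
Try y = 0.505 m: A R^(2/3) = 0.3072 — short.
Try y = 0.562 m: A R^(2/3) = 0.3805 — matches.

y_n = 0.562 m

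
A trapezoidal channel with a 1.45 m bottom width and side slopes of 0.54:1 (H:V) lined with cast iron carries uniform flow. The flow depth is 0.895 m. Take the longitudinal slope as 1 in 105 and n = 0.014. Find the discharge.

With bottom width b = 1.45 m and side slope z = 0.54: A = (b + zy)y = (1.45 + 0.54×0.895)×0.895 = 1.73 m²; P = b + 2y√(1+z²) = 1.45 + 2×0.895×1.136 = 3.484 m.
Hydraulic radius R = A/P = 1.73/3.484 = 0.4966 m.
Manning's equation: Q = (1/n) A R^(2/3) S^(1/2) = (1/0.014) × 1.73 × 0.4966^(2/3) × 0.009524^(1/2) = 7.56 m³/s.

Q = 7.56 m³/s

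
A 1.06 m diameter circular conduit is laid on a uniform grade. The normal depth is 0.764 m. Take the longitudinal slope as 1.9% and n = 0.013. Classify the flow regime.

supercritical

For a circular section of diameter D = 1.06 m at depth y = 0.764 m, the central angle is θ = 2 arccos(1 − 2y/D) = 4.056 rad. Then A = (D²/8)(θ − sin θ) = 0.681 m² and P = Dθ/2 = 2.15 m.
Hydraulic radius R = A/P = 0.681/2.15 = 0.3168 m.
V = (1/n) R^(2/3) √S = (1/0.013) × 0.3168^(2/3) × √0.019 = 4.927 m/s. Hydraulic depth D_h = A/T = 0.681/0.9511 = 0.716 m.
Froude number Fr = V/√(g·D_h) = 4.927/√(9.81×0.716) = 1.86, which is greater than 1, so the flow is supercritical.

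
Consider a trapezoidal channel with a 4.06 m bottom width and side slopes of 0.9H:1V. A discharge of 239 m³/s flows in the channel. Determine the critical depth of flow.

At critical depth, Q² T / (g A³) = 1, i.e. A³/T = Q²/g = 239²/9.81 = 5823.
At y = 5.81 m: A³/T = 10830 — over.
At y = 3.47 m: A³/T = 1503 — short.
At y = 4.96 m: A³/T = 5819 — close enough.

y_c = 4.96 m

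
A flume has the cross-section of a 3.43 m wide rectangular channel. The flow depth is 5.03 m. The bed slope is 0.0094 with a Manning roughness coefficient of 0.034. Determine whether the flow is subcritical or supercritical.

subcritical

Flow area A = b·y = 3.43 × 5.03 = 17.25 m². Wetted perimeter P = b + 2y = 3.43 + 2×5.03 = 13.49 m.
Hydraulic radius R = A/P = 17.25/13.49 = 1.279 m.
V = (1/n) R^(2/3) √S = (1/0.034) × 1.279^(2/3) × √0.0094 = 3.36 m/s. Hydraulic depth D_h = A/T = 17.25/3.43 = 5.03 m.
Froude number Fr = V/√(g·D_h) = 3.36/√(9.81×5.03) = 0.478, which is less than 1, so the flow is subcritical.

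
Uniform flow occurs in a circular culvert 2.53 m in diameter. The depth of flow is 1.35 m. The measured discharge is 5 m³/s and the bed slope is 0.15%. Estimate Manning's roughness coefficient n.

n = 0.016

For a circular section of diameter D = 2.53 m at depth y = 1.35 m, the central angle is θ = 2 arccos(1 − 2y/D) = 3.276 rad. Then A = (D²/8)(θ − sin θ) = 2.729 m² and P = Dθ/2 = 4.144 m.
Hydraulic radius R = A/P = 2.729/4.144 = 0.6584 m.
Rearranging Manning's equation: n = (1/Q) A R^(2/3) S^(1/2) = (1/5) × 2.729 × 0.6584^(2/3) × √0.0015 = 0.016.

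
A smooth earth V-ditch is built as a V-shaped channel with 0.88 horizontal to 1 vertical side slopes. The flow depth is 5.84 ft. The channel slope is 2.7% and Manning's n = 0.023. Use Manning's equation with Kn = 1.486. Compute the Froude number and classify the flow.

For a triangular section with side slope z = 0.88: A = zy² = 0.88×5.84² = 30.01 ft²; P = 2y√(1+z²) = 2×5.84×1.332 = 15.56 ft.
Hydraulic radius R = A/P = 30.01/15.56 = 1.929 ft.
V = (1.486/n) R^(2/3) √S = (1.486/0.023) × 1.929^(2/3) × √0.027 = 16.45 ft/s. Hydraulic depth D_h = A/T = 30.01/10.28 = 2.92 ft.
Froude number Fr = V/√(g·D_h) = 16.45/√(32.2×2.92) = 1.7, which is greater than 1, so the flow is supercritical.

supercritical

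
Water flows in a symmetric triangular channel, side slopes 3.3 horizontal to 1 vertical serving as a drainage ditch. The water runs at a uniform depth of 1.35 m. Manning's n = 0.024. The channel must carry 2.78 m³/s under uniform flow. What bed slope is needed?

For a triangular section with side slope z = 3.3: A = zy² = 3.3×1.35² = 6.014 m²; P = 2y√(1+z²) = 2×1.35×3.448 = 9.31 m.
Hydraulic radius R = A/P = 6.014/9.31 = 0.646 m.
From Manning's equation, S = [nQ / (1 A R^(2/3))]² = [0.024 × 2.78 / (1 × 6.014 × 0.646^(2/3))]² = 0.00022.

S = 0.00022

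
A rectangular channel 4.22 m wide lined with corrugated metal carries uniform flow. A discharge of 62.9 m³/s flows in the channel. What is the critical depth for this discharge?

y_c = 2.83 m

For a rectangular channel, critical depth y_c = (q²/g)^(1/3) where q = Q/b = 62.9/4.22 = 14.91 m²/s.
So y_c = (14.91²/9.81)^(1/3) = 2.83 m.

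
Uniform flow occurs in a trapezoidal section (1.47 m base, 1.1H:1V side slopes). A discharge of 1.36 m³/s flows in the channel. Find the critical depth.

y_c = 0.399 m

At critical depth, Q² T / (g A³) = 1, i.e. A³/T = Q²/g = 1.36²/9.81 = 0.1885.
At y = 0.432 m: A³/T = 0.2452 — over.
At y = 0.327 m: A³/T = 0.09783 — short.
At y = 0.399 m: A³/T = 0.1882 — ≈ 0.1885.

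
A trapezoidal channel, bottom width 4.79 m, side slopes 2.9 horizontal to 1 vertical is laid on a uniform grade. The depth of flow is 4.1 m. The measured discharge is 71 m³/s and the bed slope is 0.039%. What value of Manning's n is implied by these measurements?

n = 0.033

With bottom width b = 4.79 m and side slope z = 2.9: A = (b + zy)y = (4.79 + 2.9×4.1)×4.1 = 68.39 m²; P = b + 2y√(1+z²) = 4.79 + 2×4.1×3.068 = 29.94 m.
Hydraulic radius R = A/P = 68.39/29.94 = 2.284 m.
Rearranging Manning's equation: n = (1/Q) A R^(2/3) S^(1/2) = (1/71) × 68.39 × 2.284^(2/3) × √0.00039 = 0.033.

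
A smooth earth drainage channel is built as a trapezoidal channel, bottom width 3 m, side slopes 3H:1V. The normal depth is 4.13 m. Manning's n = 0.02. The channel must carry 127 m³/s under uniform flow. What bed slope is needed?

With bottom width b = 3 m and side slope z = 3: A = (b + zy)y = (3 + 3×4.13)×4.13 = 63.56 m²; P = b + 2y√(1+z²) = 3 + 2×4.13×3.162 = 29.12 m.
Hydraulic radius R = A/P = 63.56/29.12 = 2.183 m.
From Manning's equation, S = [nQ / (1 A R^(2/3))]² = [0.02 × 127 / (1 × 63.56 × 2.183^(2/3))]² = 0.000564.

S = 0.000564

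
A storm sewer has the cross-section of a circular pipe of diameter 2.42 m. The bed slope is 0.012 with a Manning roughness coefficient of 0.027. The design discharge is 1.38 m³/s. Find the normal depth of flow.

Manning's equation rearranged: A R^(2/3) = nQ / (1·√S) = 0.027 × 1.38 / (√0.012) = 0.3401.
Trying y = 0.435 m: A R^(2/3) = 0.2319 — short.
Trying y = 0.576 m: A R^(2/3) = 0.4088 — over.
Trying y = 0.525 m: A R^(2/3) = 0.3395 — close enough.

y_n = 0.525 m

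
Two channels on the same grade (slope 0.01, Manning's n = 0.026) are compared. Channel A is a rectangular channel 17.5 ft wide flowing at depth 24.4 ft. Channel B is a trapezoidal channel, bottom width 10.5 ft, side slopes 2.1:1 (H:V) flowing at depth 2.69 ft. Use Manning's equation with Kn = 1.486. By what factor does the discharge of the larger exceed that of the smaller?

22.3

Channel A: Flow area A = b·y = 17.5 × 24.4 = 427 ft². Wetted perimeter P = b + 2y = 17.5 + 2×24.4 = 66.3 ft. Hydraulic radius R = A/P = 427/66.3 = 6.44 ft. Q_A = (1.486/0.026)·427·6.44^(2/3)·√0.01 = 8448 ft³/s.
Channel B: With bottom width b = 10.5 ft and side slope z = 2.1: A = (b + zy)y = (10.5 + 2.1×2.69)×2.69 = 43.44 ft²; P = b + 2y√(1+z²) = 10.5 + 2×2.69×2.326 = 23.01 ft. Hydraulic radius R = A/P = 43.44/23.01 = 1.888 ft. Q_B = (1.486/0.026)·43.44·1.888^(2/3)·√0.01 = 379.2 ft³/s.
The larger discharge is 8448 ft³/s and the smaller is 379.2 ft³/s; the ratio is 22.3.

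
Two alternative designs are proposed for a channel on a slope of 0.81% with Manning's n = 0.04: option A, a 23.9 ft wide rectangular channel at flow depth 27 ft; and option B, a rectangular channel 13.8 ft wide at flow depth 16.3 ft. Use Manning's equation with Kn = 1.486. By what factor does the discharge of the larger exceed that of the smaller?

Channel A: Flow area A = b·y = 23.9 × 27 = 645.3 ft². Wetted perimeter P = b + 2y = 23.9 + 2×27 = 77.9 ft. Hydraulic radius R = A/P = 645.3/77.9 = 8.284 ft. Q_A = (1.486/0.04)·645.3·8.284^(2/3)·√0.0081 = 8833 ft³/s.
Channel B: Flow area A = b·y = 13.8 × 16.3 = 224.9 ft². Wetted perimeter P = b + 2y = 13.8 + 2×16.3 = 46.4 ft. Hydraulic radius R = A/P = 224.9/46.4 = 4.848 ft. Q_B = (1.486/0.04)·224.9·4.848^(2/3)·√0.0081 = 2154 ft³/s.
The larger discharge is 8833 ft³/s and the smaller is 2154 ft³/s; the ratio is 4.1.

4.1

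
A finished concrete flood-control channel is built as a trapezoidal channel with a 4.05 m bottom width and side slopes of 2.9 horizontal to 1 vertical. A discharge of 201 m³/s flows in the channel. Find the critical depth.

At critical depth, Q² T / (g A³) = 1, i.e. A³/T = Q²/g = 201²/9.81 = 4118.
Try y = 3.78 m: A³/T = 7035 — high.
Try y = 2.72 m: A³/T = 1727 — low.
Try y = 3.34 m: A³/T = 4123 — matches.

y_c = 3.34 m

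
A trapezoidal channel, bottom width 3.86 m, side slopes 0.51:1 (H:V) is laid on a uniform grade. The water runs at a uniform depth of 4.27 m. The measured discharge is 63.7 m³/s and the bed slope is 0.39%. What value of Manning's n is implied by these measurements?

With bottom width b = 3.86 m and side slope z = 0.51: A = (b + zy)y = (3.86 + 0.51×4.27)×4.27 = 25.78 m²; P = b + 2y√(1+z²) = 3.86 + 2×4.27×1.123 = 13.45 m.
Hydraulic radius R = A/P = 25.78/13.45 = 1.917 m.
Rearranging Manning's equation: n = (1/Q) A R^(2/3) S^(1/2) = (1/63.7) × 25.78 × 1.917^(2/3) × √0.0039 = 0.039.

n = 0.039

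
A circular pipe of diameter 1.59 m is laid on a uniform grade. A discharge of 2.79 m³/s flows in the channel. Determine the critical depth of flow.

At critical depth, Q² T / (g A³) = 1, i.e. A³/T = Q²/g = 2.79²/9.81 = 0.7935.
Try y = 0.579 m: A³/T = 0.1825 — low.
Try y = 0.92 m: A³/T = 1.075 — high.
Try y = 0.85 m: A³/T = 0.7945 — matches.

y_c = 0.85 m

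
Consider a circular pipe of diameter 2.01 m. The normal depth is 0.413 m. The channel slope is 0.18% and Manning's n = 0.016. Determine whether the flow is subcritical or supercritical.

subcritical

For a circular section of diameter D = 2.01 m at depth y = 0.413 m, the central angle is θ = 2 arccos(1 − 2y/D) = 1.882 rad. Then A = (D²/8)(θ − sin θ) = 0.4696 m² and P = Dθ/2 = 1.891 m.
Hydraulic radius R = A/P = 0.4696/1.891 = 0.2483 m.
V = (1/n) R^(2/3) √S = (1/0.016) × 0.2483^(2/3) × √0.0018 = 1.047 m/s. Hydraulic depth D_h = A/T = 0.4696/1.624 = 0.2891 m.
Froude number Fr = V/√(g·D_h) = 1.047/√(9.81×0.2891) = 0.622, which is less than 1, so the flow is subcritical.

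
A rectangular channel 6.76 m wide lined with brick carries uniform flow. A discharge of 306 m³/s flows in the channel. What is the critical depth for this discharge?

For a rectangular channel, critical depth y_c = (q²/g)^(1/3) where q = Q/b = 306/6.76 = 45.27 m²/s.
So y_c = (45.27²/9.81)^(1/3) = 5.93 m.

y_c = 5.93 m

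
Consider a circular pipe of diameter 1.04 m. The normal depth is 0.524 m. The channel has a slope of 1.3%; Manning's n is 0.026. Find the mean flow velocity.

For a circular section of diameter D = 1.04 m at depth y = 0.524 m, the central angle is θ = 2 arccos(1 − 2y/D) = 3.157 rad. Then A = (D²/8)(θ − sin θ) = 0.4289 m² and P = Dθ/2 = 1.642 m.
Hydraulic radius R = A/P = 0.4289/1.642 = 0.2613 m.
From Manning's equation, V = (1/n) R^(2/3) S^(1/2) = (1/0.026) × 0.2613^(2/3) × 0.013^(1/2) = 1.79 m/s.

V = 1.79 m/s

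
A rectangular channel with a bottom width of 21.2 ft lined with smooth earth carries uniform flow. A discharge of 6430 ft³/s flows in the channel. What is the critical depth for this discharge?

For a rectangular channel, critical depth y_c = (q²/g)^(1/3) where q = Q/b = 6430/21.2 = 303.3 ft²/s.
So y_c = (303.3²/32.2)^(1/3) = 14.2 ft.

y_c = 14.2 ft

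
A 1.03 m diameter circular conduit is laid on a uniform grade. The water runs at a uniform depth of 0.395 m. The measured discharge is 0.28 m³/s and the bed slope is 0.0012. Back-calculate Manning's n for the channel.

For a circular section of diameter D = 1.03 m at depth y = 0.395 m, the central angle is θ = 2 arccos(1 − 2y/D) = 2.671 rad. Then A = (D²/8)(θ − sin θ) = 0.2941 m² and P = Dθ/2 = 1.376 m.
Hydraulic radius R = A/P = 0.2941/1.376 = 0.2138 m.
Rearranging Manning's equation: n = (1/Q) A R^(2/3) S^(1/2) = (1/0.28) × 0.2941 × 0.2138^(2/3) × √0.0012 = 0.013.

n = 0.013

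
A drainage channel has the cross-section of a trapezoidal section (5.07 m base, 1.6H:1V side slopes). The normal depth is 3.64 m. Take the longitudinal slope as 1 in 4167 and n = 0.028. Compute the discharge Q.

With bottom width b = 5.07 m and side slope z = 1.6: A = (b + zy)y = (5.07 + 1.6×3.64)×3.64 = 39.65 m²; P = b + 2y√(1+z²) = 5.07 + 2×3.64×1.887 = 18.81 m.
Hydraulic radius R = A/P = 39.65/18.81 = 2.109 m.
Manning's equation: Q = (1/n) A R^(2/3) S^(1/2) = (1/0.028) × 39.65 × 2.109^(2/3) × 0.00024^(1/2) = 36.1 m³/s.

Q = 36.1 m³/s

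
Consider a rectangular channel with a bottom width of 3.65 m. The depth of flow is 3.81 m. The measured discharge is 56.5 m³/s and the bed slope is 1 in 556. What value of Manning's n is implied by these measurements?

Flow area A = b·y = 3.65 × 3.81 = 13.91 m². Wetted perimeter P = b + 2y = 3.65 + 2×3.81 = 11.27 m.
Hydraulic radius R = A/P = 13.91/11.27 = 1.234 m.
Rearranging Manning's equation: n = (1/Q) A R^(2/3) S^(1/2) = (1/56.5) × 13.91 × 1.234^(2/3) × √0.001799 = 0.012.

n = 0.012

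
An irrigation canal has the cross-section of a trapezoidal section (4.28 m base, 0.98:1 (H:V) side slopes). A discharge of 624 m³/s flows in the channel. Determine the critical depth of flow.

y_c = 7.73 m

At critical depth, Q² T / (g A³) = 1, i.e. A³/T = Q²/g = 624²/9.81 = 39690.
Try y = 9.13 m: A³/T = 79430 — over.
Try y = 6.56 m: A³/T = 20230 — short.
Try y = 7.73 m: A³/T = 39610 — close enough.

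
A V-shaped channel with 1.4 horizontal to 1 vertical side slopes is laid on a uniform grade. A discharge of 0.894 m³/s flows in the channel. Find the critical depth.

y_c = 0.608 m

At critical depth, Q² T / (g A³) = 1, i.e. A³/T = Q²/g = 0.894²/9.81 = 0.08147.
Trying y = 0.467 m: A³/T = 0.02177 — low.
Trying y = 0.704 m: A³/T = 0.1695 — high.
Trying y = 0.608 m: A³/T = 0.08142 — matches.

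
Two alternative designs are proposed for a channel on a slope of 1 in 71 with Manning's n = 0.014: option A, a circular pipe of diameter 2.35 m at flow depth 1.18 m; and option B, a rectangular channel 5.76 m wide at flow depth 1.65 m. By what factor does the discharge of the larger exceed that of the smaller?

6.4

Channel A: For a circular section of diameter D = 2.35 m at depth y = 1.18 m, the central angle is θ = 2 arccos(1 − 2y/D) = 3.15 rad. Then A = (D²/8)(θ − sin θ) = 2.18 m² and P = Dθ/2 = 3.701 m. Hydraulic radius R = A/P = 2.18/3.701 = 0.5891 m. Q_A = (1/0.014)·2.18·0.5891^(2/3)·√0.01408 = 12.99 m³/s.
Channel B: Flow area A = b·y = 5.76 × 1.65 = 9.504 m². Wetted perimeter P = b + 2y = 5.76 + 2×1.65 = 9.06 m. Hydraulic radius R = A/P = 9.504/9.06 = 1.049 m. Q_B = (1/0.014)·9.504·1.049^(2/3)·√0.01408 = 83.18 m³/s.
The larger discharge is 83.18 m³/s and the smaller is 12.99 m³/s; the ratio is 6.4.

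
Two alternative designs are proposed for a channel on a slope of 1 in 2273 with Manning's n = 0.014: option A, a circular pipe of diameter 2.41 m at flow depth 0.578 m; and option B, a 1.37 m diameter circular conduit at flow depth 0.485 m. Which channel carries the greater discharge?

Channel A: For a circular section of diameter D = 2.41 m at depth y = 0.578 m, the central angle is θ = 2 arccos(1 − 2y/D) = 2.047 rad. Then A = (D²/8)(θ − sin θ) = 0.841 m² and P = Dθ/2 = 2.467 m. Hydraulic radius R = A/P = 0.841/2.467 = 0.3409 m. Q_A = (1/0.014)·0.841·0.3409^(2/3)·√0.0004399 = 0.6149 m³/s.
Channel B: For a circular section of diameter D = 1.37 m at depth y = 0.485 m, the central angle is θ = 2 arccos(1 − 2y/D) = 2.549 rad. Then A = (D²/8)(θ − sin θ) = 0.467 m² and P = Dθ/2 = 1.746 m. Hydraulic radius R = A/P = 0.467/1.746 = 0.2675 m. Q_B = (1/0.014)·0.467·0.2675^(2/3)·√0.0004399 = 0.2904 m³/s.
Q_A = 0.6149 m³/s vs Q_B = 0.2904 m³/s, so channel A carries more.

channel A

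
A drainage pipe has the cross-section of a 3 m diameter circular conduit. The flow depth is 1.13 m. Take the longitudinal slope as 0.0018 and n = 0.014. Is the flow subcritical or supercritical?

subcritical

For a circular section of diameter D = 3 m at depth y = 1.13 m, the central angle is θ = 2 arccos(1 − 2y/D) = 2.643 rad. Then A = (D²/8)(θ − sin θ) = 2.436 m² and P = Dθ/2 = 3.965 m.
Hydraulic radius R = A/P = 2.436/3.965 = 0.6143 m.
V = (1/n) R^(2/3) √S = (1/0.014) × 0.6143^(2/3) × √0.0018 = 2.19 m/s. Hydraulic depth D_h = A/T = 2.436/2.907 = 0.8378 m.
Froude number Fr = V/√(g·D_h) = 2.19/√(9.81×0.8378) = 0.764, which is less than 1, so the flow is subcritical.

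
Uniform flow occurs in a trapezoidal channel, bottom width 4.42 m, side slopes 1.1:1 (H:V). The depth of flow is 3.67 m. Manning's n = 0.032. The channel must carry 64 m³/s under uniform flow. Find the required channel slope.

With bottom width b = 4.42 m and side slope z = 1.1: A = (b + zy)y = (4.42 + 1.1×3.67)×3.67 = 31.04 m²; P = b + 2y√(1+z²) = 4.42 + 2×3.67×1.487 = 15.33 m.
Hydraulic radius R = A/P = 31.04/15.33 = 2.024 m.
From Manning's equation, S = [nQ / (1 A R^(2/3))]² = [0.032 × 64 / (1 × 31.04 × 2.024^(2/3))]² = 0.0017.

S = 0.0017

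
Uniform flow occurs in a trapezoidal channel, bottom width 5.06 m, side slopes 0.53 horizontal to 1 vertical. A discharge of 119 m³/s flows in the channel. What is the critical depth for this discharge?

At critical depth, Q² T / (g A³) = 1, i.e. A³/T = Q²/g = 119²/9.81 = 1444.
Trying y = 3.99 m: A³/T = 2525 — too large.
Trying y = 3.38 m: A³/T = 1437 — ≈ 1444.

y_c = 3.38 m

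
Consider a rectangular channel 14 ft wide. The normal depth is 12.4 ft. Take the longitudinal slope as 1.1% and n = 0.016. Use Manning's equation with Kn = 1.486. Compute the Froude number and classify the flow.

Flow area A = b·y = 14 × 12.4 = 173.6 ft². Wetted perimeter P = b + 2y = 14 + 2×12.4 = 38.8 ft.
Hydraulic radius R = A/P = 173.6/38.8 = 4.474 ft.
V = (1.486/n) R^(2/3) √S = (1.486/0.016) × 4.474^(2/3) × √0.011 = 26.45 ft/s. Hydraulic depth D_h = A/T = 173.6/14 = 12.4 ft.
Froude number Fr = V/√(g·D_h) = 26.45/√(32.2×12.4) = 1.32, which is greater than 1, so the flow is supercritical.

supercritical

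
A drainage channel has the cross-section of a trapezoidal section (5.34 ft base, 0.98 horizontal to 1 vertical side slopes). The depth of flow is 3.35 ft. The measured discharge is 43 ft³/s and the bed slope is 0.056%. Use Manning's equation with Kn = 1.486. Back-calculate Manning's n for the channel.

n = 0.037

With bottom width b = 5.34 ft and side slope z = 0.98: A = (b + zy)y = (5.34 + 0.98×3.35)×3.35 = 28.89 ft²; P = b + 2y√(1+z²) = 5.34 + 2×3.35×1.4 = 14.72 ft.
Hydraulic radius R = A/P = 28.89/14.72 = 1.962 ft.
Rearranging Manning's equation: n = (1.486/Q) A R^(2/3) S^(1/2) = (1.486/43) × 28.89 × 1.962^(2/3) × √0.00056 = 0.037.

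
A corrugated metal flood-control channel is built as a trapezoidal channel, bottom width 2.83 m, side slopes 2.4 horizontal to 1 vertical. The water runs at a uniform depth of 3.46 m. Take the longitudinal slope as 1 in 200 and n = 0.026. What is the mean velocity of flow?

With bottom width b = 2.83 m and side slope z = 2.4: A = (b + zy)y = (2.83 + 2.4×3.46)×3.46 = 38.52 m²; P = b + 2y√(1+z²) = 2.83 + 2×3.46×2.6 = 20.82 m.
Hydraulic radius R = A/P = 38.52/20.82 = 1.85 m.
From Manning's equation, V = (1/n) R^(2/3) S^(1/2) = (1/0.026) × 1.85^(2/3) × 0.005^(1/2) = 4.1 m/s.

V = 4.1 m/s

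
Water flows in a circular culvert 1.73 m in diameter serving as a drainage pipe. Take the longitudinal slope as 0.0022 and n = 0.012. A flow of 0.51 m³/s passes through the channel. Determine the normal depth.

Manning's equation rearranged: A R^(2/3) = nQ / (1·√S) = 0.012 × 0.51 / (√0.0022) = 0.1305.
At y = 0.447 m: A R^(2/3) = 0.1966 — high.
At y = 0.282 m: A R^(2/3) = 0.07755 — low.
At y = 0.364 m: A R^(2/3) = 0.1304 — matches.

y_n = 0.364 m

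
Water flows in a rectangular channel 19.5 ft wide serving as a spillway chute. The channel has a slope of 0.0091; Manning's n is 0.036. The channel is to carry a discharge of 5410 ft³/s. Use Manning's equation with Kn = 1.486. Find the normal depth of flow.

Manning's equation rearranged: A R^(2/3) = nQ / (1.486·√S) = 0.036 × 5410 / (1.486 × √0.0091) = 1374.
Try y = 22.6 ft: A R^(2/3) = 1584 — too large.
Try y = 16.7 ft: A R^(2/3) = 1094 — too small.
Try y = 20.1 ft: A R^(2/3) = 1374 — matches.

y_n = 20.1 ft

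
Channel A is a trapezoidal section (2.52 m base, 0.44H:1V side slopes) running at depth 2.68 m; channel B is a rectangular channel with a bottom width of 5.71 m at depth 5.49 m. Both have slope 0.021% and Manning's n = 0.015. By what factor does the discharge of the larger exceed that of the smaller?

4.3

Channel A: With bottom width b = 2.52 m and side slope z = 0.44: A = (b + zy)y = (2.52 + 0.44×2.68)×2.68 = 9.914 m²; P = b + 2y√(1+z²) = 2.52 + 2×2.68×1.093 = 8.376 m. Hydraulic radius R = A/P = 9.914/8.376 = 1.184 m. Q_A = (1/0.015)·9.914·1.184^(2/3)·√0.00021 = 10.72 m³/s.
Channel B: Flow area A = b·y = 5.71 × 5.49 = 31.35 m². Wetted perimeter P = b + 2y = 5.71 + 2×5.49 = 16.69 m. Hydraulic radius R = A/P = 31.35/16.69 = 1.878 m. Q_B = (1/0.015)·31.35·1.878^(2/3)·√0.00021 = 46.1 m³/s.
The larger discharge is 46.1 m³/s and the smaller is 10.72 m³/s; the ratio is 4.3.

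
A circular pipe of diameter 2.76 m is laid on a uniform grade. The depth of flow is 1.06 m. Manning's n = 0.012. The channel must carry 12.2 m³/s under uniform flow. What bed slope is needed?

For a circular section of diameter D = 2.76 m at depth y = 1.06 m, the central angle is θ = 2 arccos(1 − 2y/D) = 2.674 rad. Then A = (D²/8)(θ − sin θ) = 2.116 m² and P = Dθ/2 = 3.69 m.
Hydraulic radius R = A/P = 2.116/3.69 = 0.5736 m.
From Manning's equation, S = [nQ / (1 A R^(2/3))]² = [0.012 × 12.2 / (1 × 2.116 × 0.5736^(2/3))]² = 0.01.

S = 0.01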